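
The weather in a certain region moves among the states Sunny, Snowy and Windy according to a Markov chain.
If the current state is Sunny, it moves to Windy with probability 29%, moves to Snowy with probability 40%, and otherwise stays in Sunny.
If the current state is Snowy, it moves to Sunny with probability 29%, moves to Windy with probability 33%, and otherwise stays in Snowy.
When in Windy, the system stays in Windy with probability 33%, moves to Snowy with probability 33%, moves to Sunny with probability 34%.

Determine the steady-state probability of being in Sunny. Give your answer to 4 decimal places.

0.3121

Let the stationary distribution be π with π = πP and π_1 + π_2 + π_3 = 1.
π_1 = 0.31·π_1 + 0.29·π_2 + 0.34·π_3
π_2 = 0.4·π_1 + 0.38·π_2 + 0.33·π_3
Solving with the normalization constraint gives π = (0.3121, 0.3704, 0.3175).
So the stationary probability of Sunny is 0.3121.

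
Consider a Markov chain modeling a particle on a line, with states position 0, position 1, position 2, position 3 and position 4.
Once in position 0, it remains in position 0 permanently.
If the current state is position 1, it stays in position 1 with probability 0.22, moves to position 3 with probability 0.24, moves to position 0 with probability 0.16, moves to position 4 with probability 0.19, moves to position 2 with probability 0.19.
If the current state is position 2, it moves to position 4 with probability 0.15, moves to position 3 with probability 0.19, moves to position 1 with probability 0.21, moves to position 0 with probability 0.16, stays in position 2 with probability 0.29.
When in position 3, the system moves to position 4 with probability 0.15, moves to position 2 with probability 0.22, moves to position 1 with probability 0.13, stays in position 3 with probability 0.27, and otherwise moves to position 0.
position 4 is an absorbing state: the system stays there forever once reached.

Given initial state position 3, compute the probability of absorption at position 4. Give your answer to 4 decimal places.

Let h(s) be the probability of absorption at position 4 starting from transient state s. Then h(position 4) = 1 and h(position 0) = 0. By first-step analysis:
h(position 1) = 0.16·0 + 0.22·h(position 1) + 0.19·h(position 2) + 0.24·h(position 3) + 0.19·1
h(position 2) = 0.16·0 + 0.21·h(position 1) + 0.29·h(position 2) + 0.19·h(position 3) + 0.15·1
h(position 3) = 0.23·0 + 0.13·h(position 1) + 0.22·h(position 2) + 0.27·h(position 3) + 0.15·1
Solving: h(position 1) = 0.4932, h(position 2) = 0.4739, h(position 3) = 0.4361.
Starting from position 3, the probability is 0.4361.

0.4361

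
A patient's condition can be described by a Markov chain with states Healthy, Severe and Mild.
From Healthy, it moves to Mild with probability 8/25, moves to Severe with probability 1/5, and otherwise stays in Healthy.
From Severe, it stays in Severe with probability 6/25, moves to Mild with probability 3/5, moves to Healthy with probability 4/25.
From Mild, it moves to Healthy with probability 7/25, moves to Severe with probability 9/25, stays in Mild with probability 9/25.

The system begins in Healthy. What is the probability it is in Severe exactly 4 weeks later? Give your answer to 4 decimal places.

0.2762

Propagate the distribution vector 4 weeks from Healthy.
After 0 weeks: (1.0000, 0.0000, 0.0000)
After 1 week: (0.4800, 0.2000, 0.3200)
After 2 weeks: (0.3520, 0.2592, 0.3888)
After 3 weeks: (0.3193, 0.2726, 0.4081)
After 4 weeks: (0.3112, 0.2762, 0.4126)
P(in Severe after 4 weeks) = 0.2762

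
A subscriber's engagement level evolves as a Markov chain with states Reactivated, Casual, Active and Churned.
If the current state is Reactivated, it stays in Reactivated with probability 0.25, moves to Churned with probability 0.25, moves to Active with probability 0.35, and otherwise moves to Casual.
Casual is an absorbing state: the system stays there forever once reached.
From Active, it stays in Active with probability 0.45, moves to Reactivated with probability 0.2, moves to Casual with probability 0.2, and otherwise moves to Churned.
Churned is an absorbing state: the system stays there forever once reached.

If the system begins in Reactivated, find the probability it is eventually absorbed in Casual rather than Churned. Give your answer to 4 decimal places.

Let h(s) be the probability of absorption at Casual starting from transient state s. Then h(Casual) = 1 and h(Churned) = 0. By first-step analysis:
h(Reactivated) = 0.25·h(Reactivated) + 0.15·1 + 0.35·h(Active) + 0.25·0
h(Active) = 0.2·h(Reactivated) + 0.2·1 + 0.45·h(Active) + 0.15·0
Solving: h(Reactivated) = 0.4453, h(Active) = 0.5255.
Starting from Reactivated, the probability is 0.4453.

0.4453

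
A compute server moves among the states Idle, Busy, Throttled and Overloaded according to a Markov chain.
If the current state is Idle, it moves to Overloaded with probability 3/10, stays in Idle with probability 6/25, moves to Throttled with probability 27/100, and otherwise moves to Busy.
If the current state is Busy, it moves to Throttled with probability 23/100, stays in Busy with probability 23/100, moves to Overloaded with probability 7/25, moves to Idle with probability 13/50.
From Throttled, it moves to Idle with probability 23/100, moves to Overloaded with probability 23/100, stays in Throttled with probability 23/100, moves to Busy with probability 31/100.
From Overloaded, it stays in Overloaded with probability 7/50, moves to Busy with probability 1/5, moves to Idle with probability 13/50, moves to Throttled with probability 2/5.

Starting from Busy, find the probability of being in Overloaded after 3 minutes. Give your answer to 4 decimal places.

Propagate the distribution vector 3 minutes from Busy.
After 0 minutes: (0.0000, 1.0000, 0.0000, 0.0000)
After 1 minute: (0.2600, 0.2300, 0.2300, 0.2800)
After 2 minutes: (0.2479, 0.2296, 0.2880, 0.2345)
After 3 minutes: (0.2464, 0.2361, 0.2798, 0.2377)
P(in Overloaded after 3 minutes) = 0.2377

0.2377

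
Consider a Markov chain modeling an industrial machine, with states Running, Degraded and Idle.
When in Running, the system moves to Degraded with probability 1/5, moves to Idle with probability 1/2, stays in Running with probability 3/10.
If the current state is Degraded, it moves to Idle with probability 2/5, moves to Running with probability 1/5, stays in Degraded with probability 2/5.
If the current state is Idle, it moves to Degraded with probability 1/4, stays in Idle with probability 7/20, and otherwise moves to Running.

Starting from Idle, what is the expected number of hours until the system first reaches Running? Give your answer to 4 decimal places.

Let t(s) be the expected number of hours to first reach Running from state s, with t(Running) = 0. Conditioning on the first hour:
t(Degraded) = 1 + 0.4·t(Degraded) + 0.4·t(Idle)
t(Idle) = 1 + 0.25·t(Degraded) + 0.35·t(Idle)
Solving: t(Degraded) = 3.6207, t(Idle) = 2.9310.
Expected hours from Idle to Running: 2.9310.

2.9310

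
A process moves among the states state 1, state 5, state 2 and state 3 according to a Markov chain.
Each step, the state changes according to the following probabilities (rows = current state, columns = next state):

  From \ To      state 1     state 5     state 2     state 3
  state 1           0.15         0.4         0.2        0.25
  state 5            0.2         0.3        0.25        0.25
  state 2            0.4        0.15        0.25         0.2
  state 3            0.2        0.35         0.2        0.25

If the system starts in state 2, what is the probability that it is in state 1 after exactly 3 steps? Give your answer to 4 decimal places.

0.2325

Propagate the distribution vector 3 steps from state 2.
After 0 steps: (0.0000, 0.0000, 1.0000, 0.0000)
After 1 step: (0.4000, 0.1500, 0.2500, 0.2000)
After 2 steps: (0.2300, 0.3125, 0.2200, 0.2375)
After 3 steps: (0.2325, 0.3019, 0.2266, 0.2390)
P(in state 1 after 3 steps) = 0.2325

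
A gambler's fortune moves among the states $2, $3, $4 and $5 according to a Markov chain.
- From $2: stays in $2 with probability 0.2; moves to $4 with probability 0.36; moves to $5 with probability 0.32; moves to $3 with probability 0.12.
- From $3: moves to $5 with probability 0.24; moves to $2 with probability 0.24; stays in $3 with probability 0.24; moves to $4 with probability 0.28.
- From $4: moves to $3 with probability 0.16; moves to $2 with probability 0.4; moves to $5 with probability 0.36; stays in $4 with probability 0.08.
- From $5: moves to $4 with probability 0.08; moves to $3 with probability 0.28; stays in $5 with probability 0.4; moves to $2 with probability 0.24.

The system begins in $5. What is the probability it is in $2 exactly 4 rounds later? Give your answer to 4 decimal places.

0.2602

Propagate the distribution vector 4 rounds from $5.
After 0 rounds: (0.0000, 0.0000, 0.0000, 1.0000)
After 1 round: (0.2400, 0.2800, 0.0800, 0.4000)
After 2 rounds: (0.2432, 0.2208, 0.2032, 0.3328)
After 3 rounds: (0.2628, 0.2079, 0.1923, 0.3371)
After 4 rounds: (0.2602, 0.2066, 0.1952, 0.3380)
P(in $2 after 4 rounds) = 0.2602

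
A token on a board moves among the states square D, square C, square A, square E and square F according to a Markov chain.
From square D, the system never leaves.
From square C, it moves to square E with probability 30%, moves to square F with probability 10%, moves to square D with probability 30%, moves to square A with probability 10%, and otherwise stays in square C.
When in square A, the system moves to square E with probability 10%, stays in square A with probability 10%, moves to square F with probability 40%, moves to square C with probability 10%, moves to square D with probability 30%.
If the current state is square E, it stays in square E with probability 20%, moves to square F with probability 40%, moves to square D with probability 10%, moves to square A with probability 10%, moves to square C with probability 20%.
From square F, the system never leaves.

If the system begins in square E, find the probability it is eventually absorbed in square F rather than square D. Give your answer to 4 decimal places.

0.6846

Let h(s) be the probability of absorption at square F starting from transient state s. Then h(square F) = 1 and h(square D) = 0. By first-step analysis:
h(square C) = 0.3·0 + 0.2·h(square C) + 0.1·h(square A) + 0.3·h(square E) + 0.1·1
h(square A) = 0.3·0 + 0.1·h(square C) + 0.1·h(square A) + 0.1·h(square E) + 0.4·1
h(square E) = 0.1·0 + 0.2·h(square C) + 0.1·h(square A) + 0.2·h(square E) + 0.4·1
Solving: h(square C) = 0.4531, h(square A) = 0.5709, h(square E) = 0.6846.
Starting from square E, the probability is 0.6846.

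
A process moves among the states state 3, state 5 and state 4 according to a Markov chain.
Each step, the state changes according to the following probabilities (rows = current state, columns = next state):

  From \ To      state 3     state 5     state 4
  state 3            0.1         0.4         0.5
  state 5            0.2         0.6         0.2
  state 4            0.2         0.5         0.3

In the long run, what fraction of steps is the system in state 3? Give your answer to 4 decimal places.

Let the stationary distribution be π with π = πP and π_1 + π_2 + π_3 = 1.
π_1 = 0.1·π_1 + 0.2·π_2 + 0.2·π_3
π_2 = 0.4·π_1 + 0.6·π_2 + 0.5·π_3
Solving with the normalization constraint gives π = (0.1818, 0.5354, 0.2828).
So the stationary probability of state 3 is 0.1818.

0.1818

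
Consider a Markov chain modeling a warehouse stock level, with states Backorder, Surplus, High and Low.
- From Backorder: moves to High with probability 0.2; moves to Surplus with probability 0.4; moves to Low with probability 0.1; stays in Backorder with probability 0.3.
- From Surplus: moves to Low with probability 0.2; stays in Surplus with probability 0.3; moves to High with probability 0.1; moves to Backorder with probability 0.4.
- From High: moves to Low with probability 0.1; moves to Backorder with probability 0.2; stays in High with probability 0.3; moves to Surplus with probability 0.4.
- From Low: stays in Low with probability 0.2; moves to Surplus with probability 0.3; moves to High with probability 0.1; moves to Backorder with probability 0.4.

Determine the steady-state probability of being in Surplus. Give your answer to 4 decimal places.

0.3500

Let the stationary distribution be π with π = πP and π_1 + π_2 + π_3 + π_4 = 1.
π_1 = 0.3·π_1 + 0.4·π_2 + 0.2·π_3 + 0.4·π_4
π_2 = 0.4·π_1 + 0.3·π_2 + 0.4·π_3 + 0.3·π_4
π_3 = 0.2·π_1 + 0.1·π_2 + 0.3·π_3 + 0.1·π_4
Solving with the normalization constraint gives π = (0.3333, 0.3500, 0.1667, 0.1500).
So the stationary probability of Surplus is 0.3500.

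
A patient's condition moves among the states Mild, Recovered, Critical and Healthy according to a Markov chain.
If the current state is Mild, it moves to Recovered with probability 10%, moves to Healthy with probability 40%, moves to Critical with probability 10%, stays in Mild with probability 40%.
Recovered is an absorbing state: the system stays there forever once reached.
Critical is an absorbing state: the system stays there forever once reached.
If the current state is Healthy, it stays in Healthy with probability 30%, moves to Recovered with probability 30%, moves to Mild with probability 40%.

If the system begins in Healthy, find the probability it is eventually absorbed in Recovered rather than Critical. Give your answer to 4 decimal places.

Let h(s) be the probability of absorption at Recovered starting from transient state s. Then h(Recovered) = 1 and h(Critical) = 0. By first-step analysis:
h(Mild) = 0.4·h(Mild) + 0.1·1 + 0.1·0 + 0.4·h(Healthy)
h(Healthy) = 0.4·h(Mild) + 0.3·1 + 0.3·h(Healthy)
Solving: h(Mild) = 0.7308, h(Healthy) = 0.8462.
Starting from Healthy, the probability is 0.8462.

0.8462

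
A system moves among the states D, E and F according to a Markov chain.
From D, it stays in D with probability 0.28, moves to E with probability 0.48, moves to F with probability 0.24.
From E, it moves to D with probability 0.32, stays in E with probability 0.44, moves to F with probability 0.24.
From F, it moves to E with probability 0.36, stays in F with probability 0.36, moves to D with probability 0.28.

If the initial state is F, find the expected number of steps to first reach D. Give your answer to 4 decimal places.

3.3824

Let t(s) be the expected number of steps to first reach D from state s, with t(D) = 0. Conditioning on the first step:
t(E) = 1 + 0.44·t(E) + 0.24·t(F)
t(F) = 1 + 0.36·t(E) + 0.36·t(F)
Solving: t(E) = 3.2353, t(F) = 3.3824.
Expected steps from F to D: 3.3824.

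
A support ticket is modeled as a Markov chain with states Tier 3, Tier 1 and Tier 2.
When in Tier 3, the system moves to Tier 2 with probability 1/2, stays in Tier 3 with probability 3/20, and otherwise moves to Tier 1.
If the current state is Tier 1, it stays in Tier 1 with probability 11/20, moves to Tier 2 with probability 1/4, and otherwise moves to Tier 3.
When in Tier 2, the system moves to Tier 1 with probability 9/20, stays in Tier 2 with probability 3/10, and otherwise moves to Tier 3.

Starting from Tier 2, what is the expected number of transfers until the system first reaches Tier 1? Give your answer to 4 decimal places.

Let t(s) be the expected number of transfers to first reach Tier 1 from state s, with t(Tier 1) = 0. Conditioning on the first transfer:
t(Tier 3) = 1 + 0.15·t(Tier 3) + 0.5·t(Tier 2)
t(Tier 2) = 1 + 0.25·t(Tier 3) + 0.3·t(Tier 2)
Solving: t(Tier 3) = 2.5532, t(Tier 2) = 2.3404.
Expected transfers from Tier 2 to Tier 1: 2.3404.

2.3404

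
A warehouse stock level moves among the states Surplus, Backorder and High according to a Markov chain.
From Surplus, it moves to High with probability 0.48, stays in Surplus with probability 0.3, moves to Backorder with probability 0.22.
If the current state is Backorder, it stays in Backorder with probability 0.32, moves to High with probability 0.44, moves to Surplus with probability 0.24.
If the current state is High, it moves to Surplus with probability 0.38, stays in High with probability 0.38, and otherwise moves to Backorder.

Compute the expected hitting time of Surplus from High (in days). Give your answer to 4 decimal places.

2.9114

Let t(s) be the expected number of days to first reach Surplus from state s, with t(Surplus) = 0. Conditioning on the first day:
t(Backorder) = 1 + 0.32·t(Backorder) + 0.44·t(High)
t(High) = 1 + 0.24·t(Backorder) + 0.38·t(High)
Solving: t(Backorder) = 3.3544, t(High) = 2.9114.
Expected days from High to Surplus: 2.9114.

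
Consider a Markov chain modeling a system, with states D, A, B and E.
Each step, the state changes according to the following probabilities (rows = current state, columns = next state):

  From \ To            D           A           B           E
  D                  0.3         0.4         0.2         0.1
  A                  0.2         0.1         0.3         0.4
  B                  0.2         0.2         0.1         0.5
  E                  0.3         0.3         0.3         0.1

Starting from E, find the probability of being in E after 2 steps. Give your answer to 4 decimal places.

Propagate the distribution vector 2 steps from E.
After 0 steps: (0.0000, 0.0000, 0.0000, 1.0000)
After 1 step: (0.3000, 0.3000, 0.3000, 0.1000)
After 2 steps: (0.2400, 0.2400, 0.2100, 0.3100)
P(in E after 2 steps) = 0.3100

0.3100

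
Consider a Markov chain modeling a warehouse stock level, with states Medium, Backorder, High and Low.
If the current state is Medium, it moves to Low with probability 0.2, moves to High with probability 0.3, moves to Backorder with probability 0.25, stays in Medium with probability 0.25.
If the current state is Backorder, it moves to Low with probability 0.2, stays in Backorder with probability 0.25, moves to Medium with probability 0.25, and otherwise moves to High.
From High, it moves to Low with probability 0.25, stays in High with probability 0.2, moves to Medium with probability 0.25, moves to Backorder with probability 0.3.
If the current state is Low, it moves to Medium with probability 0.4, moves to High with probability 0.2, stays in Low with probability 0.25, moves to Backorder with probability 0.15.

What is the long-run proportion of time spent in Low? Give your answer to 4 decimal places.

0.2238

Let the stationary distribution be π with π = πP and π_1 + π_2 + π_3 + π_4 = 1.
π_1 = 0.25·π_1 + 0.25·π_2 + 0.25·π_3 + 0.4·π_4
π_2 = 0.25·π_1 + 0.25·π_2 + 0.3·π_3 + 0.15·π_4
π_3 = 0.3·π_1 + 0.3·π_2 + 0.2·π_3 + 0.2·π_4
Solving with the normalization constraint gives π = (0.2836, 0.2402, 0.2524, 0.2238).
So the stationary probability of Low is 0.2238.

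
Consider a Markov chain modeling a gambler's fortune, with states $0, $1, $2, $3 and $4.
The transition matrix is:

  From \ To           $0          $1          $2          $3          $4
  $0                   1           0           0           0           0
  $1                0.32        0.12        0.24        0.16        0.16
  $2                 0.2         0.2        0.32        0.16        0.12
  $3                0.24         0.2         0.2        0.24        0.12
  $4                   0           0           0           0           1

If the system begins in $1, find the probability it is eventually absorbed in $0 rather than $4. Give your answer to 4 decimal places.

0.6586

Let h(s) be the probability of absorption at $0 starting from transient state s. Then h($0) = 1 and h($4) = 0. By first-step analysis:
h($1) = 0.32·1 + 0.12·h($1) + 0.24·h($2) + 0.16·h($3) + 0.16·0
h($2) = 0.2·1 + 0.2·h($1) + 0.32·h($2) + 0.16·h($3) + 0.12·0
h($3) = 0.24·1 + 0.2·h($1) + 0.2·h($2) + 0.24·h($3) + 0.12·0
Solving: h($1) = 0.6586, h($2) = 0.6427, h($3) = 0.6582.
Starting from $1, the probability is 0.6586.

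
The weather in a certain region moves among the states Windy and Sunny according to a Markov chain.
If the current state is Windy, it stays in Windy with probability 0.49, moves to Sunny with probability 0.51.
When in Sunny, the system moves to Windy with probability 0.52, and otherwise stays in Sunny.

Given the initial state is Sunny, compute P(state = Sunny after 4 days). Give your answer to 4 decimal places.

0.4951

Propagate the distribution vector 4 days from Sunny.
After 0 days: (0.0000, 1.0000)
After 1 day: (0.5200, 0.4800)
After 2 days: (0.5044, 0.4956)
After 3 days: (0.5049, 0.4951)
After 4 days: (0.5049, 0.4951)
P(in Sunny after 4 days) = 0.4951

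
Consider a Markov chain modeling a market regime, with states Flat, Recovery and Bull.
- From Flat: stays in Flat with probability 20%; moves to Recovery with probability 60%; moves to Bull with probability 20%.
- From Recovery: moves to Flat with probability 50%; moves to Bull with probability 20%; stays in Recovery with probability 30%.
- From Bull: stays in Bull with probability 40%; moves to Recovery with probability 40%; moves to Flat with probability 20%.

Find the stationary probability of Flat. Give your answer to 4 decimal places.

Let the stationary distribution be π with π = πP and π_1 + π_2 + π_3 = 1.
π_1 = 0.2·π_1 + 0.5·π_2 + 0.2·π_3
π_2 = 0.6·π_1 + 0.3·π_2 + 0.4·π_3
Solving with the normalization constraint gives π = (0.3269, 0.4231, 0.2500).
So the stationary probability of Flat is 0.3269.

0.3269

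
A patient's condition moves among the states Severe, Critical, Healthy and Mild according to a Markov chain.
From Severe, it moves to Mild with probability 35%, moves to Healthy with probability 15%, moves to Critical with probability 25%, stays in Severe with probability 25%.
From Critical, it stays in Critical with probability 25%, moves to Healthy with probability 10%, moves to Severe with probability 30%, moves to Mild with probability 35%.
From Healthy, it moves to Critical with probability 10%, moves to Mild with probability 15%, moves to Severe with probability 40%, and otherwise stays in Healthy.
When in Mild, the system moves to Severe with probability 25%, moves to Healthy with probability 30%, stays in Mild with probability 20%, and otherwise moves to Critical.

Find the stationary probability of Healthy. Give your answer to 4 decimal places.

Let the stationary distribution be π with π = πP and π_1 + π_2 + π_3 + π_4 = 1.
π_1 = 0.25·π_1 + 0.3·π_2 + 0.4·π_3 + 0.25·π_4
π_2 = 0.25·π_1 + 0.25·π_2 + 0.1·π_3 + 0.25·π_4
π_3 = 0.15·π_1 + 0.1·π_2 + 0.35·π_3 + 0.3·π_4
Solving with the normalization constraint gives π = (0.2944, 0.2164, 0.2237, 0.2654).
So the stationary probability of Healthy is 0.2237.

0.2237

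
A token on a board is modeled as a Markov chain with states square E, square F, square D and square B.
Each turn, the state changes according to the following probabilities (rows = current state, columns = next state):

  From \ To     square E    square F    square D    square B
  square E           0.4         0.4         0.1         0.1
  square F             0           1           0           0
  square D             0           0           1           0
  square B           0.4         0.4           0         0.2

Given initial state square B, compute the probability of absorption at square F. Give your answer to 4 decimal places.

Let h(s) be the probability of absorption at square F starting from transient state s. Then h(square F) = 1 and h(square D) = 0. By first-step analysis:
h(square E) = 0.4·h(square E) + 0.4·1 + 0.1·0 + 0.1·h(square B)
h(square B) = 0.4·h(square E) + 0.4·1 + 0.2·h(square B)
Solving: h(square E) = 0.8182, h(square B) = 0.9091.
Starting from square B, the probability is 0.9091.

0.9091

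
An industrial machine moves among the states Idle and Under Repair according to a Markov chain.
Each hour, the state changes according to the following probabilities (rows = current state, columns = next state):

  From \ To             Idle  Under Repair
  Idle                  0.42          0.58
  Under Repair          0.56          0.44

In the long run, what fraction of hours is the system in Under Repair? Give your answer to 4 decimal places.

0.5088

Let the stationary distribution be π with π = πP and π_1 + π_2 = 1.
π_1 = 0.42·π_1 + 0.56·π_2
Solving with the normalization constraint gives π = (0.4912, 0.5088).
So the stationary probability of Under Repair is 0.5088.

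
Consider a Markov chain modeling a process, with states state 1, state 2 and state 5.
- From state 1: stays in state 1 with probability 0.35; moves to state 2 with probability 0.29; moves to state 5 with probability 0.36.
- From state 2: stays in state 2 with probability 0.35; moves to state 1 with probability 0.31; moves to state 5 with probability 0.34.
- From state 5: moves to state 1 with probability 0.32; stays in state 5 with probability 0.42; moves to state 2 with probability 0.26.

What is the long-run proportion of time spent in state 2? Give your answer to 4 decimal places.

0.2965

Let the stationary distribution be π with π = πP and π_1 + π_2 + π_3 = 1.
π_1 = 0.35·π_1 + 0.31·π_2 + 0.32·π_3
π_2 = 0.29·π_1 + 0.35·π_2 + 0.26·π_3
Solving with the normalization constraint gives π = (0.3268, 0.2965, 0.3767).
So the stationary probability of state 2 is 0.2965.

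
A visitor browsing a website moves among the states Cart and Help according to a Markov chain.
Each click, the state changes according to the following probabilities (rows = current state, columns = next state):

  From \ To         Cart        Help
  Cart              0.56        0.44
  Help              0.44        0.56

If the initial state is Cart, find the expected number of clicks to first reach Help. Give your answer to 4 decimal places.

2.2727

Let t(s) be the expected number of clicks to first reach Help from state s, with t(Help) = 0. Conditioning on the first click:
t(Cart) = 1 + 0.56·t(Cart)
Solving: t(Cart) = 2.2727.
Expected clicks from Cart to Help: 2.2727.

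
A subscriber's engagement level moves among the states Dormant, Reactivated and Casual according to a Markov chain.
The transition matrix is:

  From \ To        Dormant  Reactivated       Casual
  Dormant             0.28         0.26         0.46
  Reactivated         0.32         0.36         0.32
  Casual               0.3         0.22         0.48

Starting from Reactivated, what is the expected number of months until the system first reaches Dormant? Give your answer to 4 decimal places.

Let t(s) be the expected number of months to first reach Dormant from state s, with t(Dormant) = 0. Conditioning on the first month:
t(Reactivated) = 1 + 0.36·t(Reactivated) + 0.32·t(Casual)
t(Casual) = 1 + 0.22·t(Reactivated) + 0.48·t(Casual)
Solving: t(Reactivated) = 3.2012, t(Casual) = 3.2774.
Expected months from Reactivated to Dormant: 3.2012.

3.2012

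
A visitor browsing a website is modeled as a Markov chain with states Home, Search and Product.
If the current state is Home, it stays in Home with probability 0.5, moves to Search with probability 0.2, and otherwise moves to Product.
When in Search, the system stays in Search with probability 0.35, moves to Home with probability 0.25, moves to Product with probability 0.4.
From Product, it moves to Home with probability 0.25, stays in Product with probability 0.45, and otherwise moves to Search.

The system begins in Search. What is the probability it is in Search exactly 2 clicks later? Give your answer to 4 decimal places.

Sum over the intermediate state after 1 click:
P = P(Search→Home)·P(Home→Search) + P(Search→Search)·P(Search→Search) + P(Search→Product)·P(Product→Search)
  = 0.25×0.2 + 0.35×0.35 + 0.4×0.3
  = 0.0500 + 0.1225 + 0.1200 = 0.2925

0.2925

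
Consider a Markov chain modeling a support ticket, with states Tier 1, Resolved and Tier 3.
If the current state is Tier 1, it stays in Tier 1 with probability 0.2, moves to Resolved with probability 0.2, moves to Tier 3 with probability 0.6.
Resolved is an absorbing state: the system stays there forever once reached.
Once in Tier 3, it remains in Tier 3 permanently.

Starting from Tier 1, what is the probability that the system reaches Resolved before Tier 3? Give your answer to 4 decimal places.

0.2500

Let h(s) be the probability of absorption at Resolved starting from transient state s. Then h(Resolved) = 1 and h(Tier 3) = 0. By first-step analysis:
h(Tier 1) = 0.2·h(Tier 1) + 0.2·1 + 0.6·0
Solving: h(Tier 1) = 0.2500.
Starting from Tier 1, the probability is 0.2500.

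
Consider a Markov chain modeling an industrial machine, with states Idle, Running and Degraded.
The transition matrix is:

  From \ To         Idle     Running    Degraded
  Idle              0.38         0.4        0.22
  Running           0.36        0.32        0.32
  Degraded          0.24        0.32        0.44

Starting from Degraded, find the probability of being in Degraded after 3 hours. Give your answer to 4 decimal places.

0.3307

Propagate the distribution vector 3 hours from Degraded.
After 0 hours: (0.0000, 0.0000, 1.0000)
After 1 hour: (0.2400, 0.3200, 0.4400)
After 2 hours: (0.3120, 0.3392, 0.3488)
After 3 hours: (0.3244, 0.3450, 0.3307)
P(in Degraded after 3 hours) = 0.3307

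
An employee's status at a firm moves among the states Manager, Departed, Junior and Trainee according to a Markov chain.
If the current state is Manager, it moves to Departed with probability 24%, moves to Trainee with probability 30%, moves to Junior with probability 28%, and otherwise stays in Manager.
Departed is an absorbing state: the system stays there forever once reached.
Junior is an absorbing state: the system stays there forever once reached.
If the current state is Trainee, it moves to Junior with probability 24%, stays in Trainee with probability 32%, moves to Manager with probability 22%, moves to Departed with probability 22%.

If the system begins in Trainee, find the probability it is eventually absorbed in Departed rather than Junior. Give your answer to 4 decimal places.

Let h(s) be the probability of absorption at Departed starting from transient state s. Then h(Departed) = 1 and h(Junior) = 0. By first-step analysis:
h(Manager) = 0.18·h(Manager) + 0.24·1 + 0.28·0 + 0.3·h(Trainee)
h(Trainee) = 0.22·h(Manager) + 0.22·1 + 0.24·0 + 0.32·h(Trainee)
Solving: h(Manager) = 0.4662, h(Trainee) = 0.4744.
Starting from Trainee, the probability is 0.4744.

0.4744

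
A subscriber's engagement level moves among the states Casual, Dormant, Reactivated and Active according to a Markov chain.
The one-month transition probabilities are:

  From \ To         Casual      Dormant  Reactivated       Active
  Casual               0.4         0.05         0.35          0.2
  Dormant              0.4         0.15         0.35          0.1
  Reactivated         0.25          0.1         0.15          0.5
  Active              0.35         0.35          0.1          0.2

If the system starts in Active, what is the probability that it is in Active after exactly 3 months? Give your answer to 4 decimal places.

Propagate the distribution vector 3 months from Active.
After 0 months: (0.0000, 0.0000, 0.0000, 1.0000)
After 1 month: (0.3500, 0.3500, 0.1000, 0.2000)
After 2 months: (0.3750, 0.1500, 0.2800, 0.1950)
After 3 months: (0.3483, 0.1375, 0.2453, 0.2690)
P(in Active after 3 months) = 0.2690

0.2690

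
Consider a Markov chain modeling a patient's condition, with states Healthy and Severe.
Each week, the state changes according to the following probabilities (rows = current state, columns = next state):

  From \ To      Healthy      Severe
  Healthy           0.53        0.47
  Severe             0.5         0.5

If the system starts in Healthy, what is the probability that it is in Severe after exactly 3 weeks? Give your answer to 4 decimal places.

Propagate the distribution vector 3 weeks from Healthy.
After 0 weeks: (1.0000, 0.0000)
After 1 week: (0.5300, 0.4700)
After 2 weeks: (0.5159, 0.4841)
After 3 weeks: (0.5155, 0.4845)
P(in Severe after 3 weeks) = 0.4845

0.4845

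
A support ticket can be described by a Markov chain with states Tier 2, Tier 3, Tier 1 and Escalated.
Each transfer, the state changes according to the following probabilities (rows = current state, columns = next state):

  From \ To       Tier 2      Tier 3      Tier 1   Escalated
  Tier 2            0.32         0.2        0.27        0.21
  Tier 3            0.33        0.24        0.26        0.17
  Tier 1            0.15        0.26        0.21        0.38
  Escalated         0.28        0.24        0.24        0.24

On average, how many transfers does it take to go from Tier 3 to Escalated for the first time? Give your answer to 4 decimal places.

4.2763

Let t(s) be the expected number of transfers to first reach Escalated from state s, with t(Escalated) = 0. Conditioning on the first transfer:
t(Tier 2) = 1 + 0.32·t(Tier 2) + 0.2·t(Tier 3) + 0.27·t(Tier 1)
t(Tier 3) = 1 + 0.33·t(Tier 2) + 0.24·t(Tier 3) + 0.26·t(Tier 1)
t(Tier 1) = 1 + 0.15·t(Tier 2) + 0.26·t(Tier 3) + 0.21·t(Tier 1)
Solving: t(Tier 2) = 4.0987, t(Tier 3) = 4.2763, t(Tier 1) = 3.4514.
Expected transfers from Tier 3 to Escalated: 4.2763.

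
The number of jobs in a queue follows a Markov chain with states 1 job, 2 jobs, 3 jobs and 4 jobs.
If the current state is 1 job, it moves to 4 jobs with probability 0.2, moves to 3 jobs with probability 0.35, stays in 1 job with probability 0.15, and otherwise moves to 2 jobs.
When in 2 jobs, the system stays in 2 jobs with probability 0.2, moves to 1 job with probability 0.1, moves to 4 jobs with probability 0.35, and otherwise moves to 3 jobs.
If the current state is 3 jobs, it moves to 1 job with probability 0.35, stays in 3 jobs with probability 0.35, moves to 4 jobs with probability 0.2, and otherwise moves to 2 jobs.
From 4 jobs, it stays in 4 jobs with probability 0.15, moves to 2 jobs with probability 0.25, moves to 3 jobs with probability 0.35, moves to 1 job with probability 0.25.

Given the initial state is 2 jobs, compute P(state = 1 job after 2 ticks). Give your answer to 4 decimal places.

Propagate the distribution vector 2 ticks from 2 jobs.
After 0 ticks: (0.0000, 1.0000, 0.0000, 0.0000)
After 1 tick: (0.1000, 0.2000, 0.3500, 0.3500)
After 2 ticks: (0.2450, 0.1925, 0.3500, 0.2125)
P(in 1 job after 2 ticks) = 0.2450

0.2450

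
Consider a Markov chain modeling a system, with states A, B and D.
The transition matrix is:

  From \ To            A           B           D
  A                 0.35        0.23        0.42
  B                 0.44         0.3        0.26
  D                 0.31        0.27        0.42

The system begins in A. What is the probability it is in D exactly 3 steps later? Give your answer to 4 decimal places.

Propagate the distribution vector 3 steps from A.
After 0 steps: (1.0000, 0.0000, 0.0000)
After 1 step: (0.3500, 0.2300, 0.4200)
After 2 steps: (0.3539, 0.2629, 0.3832)
After 3 steps: (0.3583, 0.2637, 0.3779)
P(in D after 3 steps) = 0.3779

0.3779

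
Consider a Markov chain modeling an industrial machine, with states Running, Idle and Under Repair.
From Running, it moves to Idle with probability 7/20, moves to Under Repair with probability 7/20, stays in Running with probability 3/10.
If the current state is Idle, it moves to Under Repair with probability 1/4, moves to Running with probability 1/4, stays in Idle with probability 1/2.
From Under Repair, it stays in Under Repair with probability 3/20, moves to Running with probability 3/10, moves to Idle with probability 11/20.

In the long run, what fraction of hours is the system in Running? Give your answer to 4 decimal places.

0.2764

Let the stationary distribution be π with π = πP and π_1 + π_2 + π_3 = 1.
π_1 = 0.3·π_1 + 0.25·π_2 + 0.3·π_3
π_2 = 0.35·π_1 + 0.5·π_2 + 0.55·π_3
Solving with the normalization constraint gives π = (0.2764, 0.4712, 0.2524).
So the stationary probability of Running is 0.2764.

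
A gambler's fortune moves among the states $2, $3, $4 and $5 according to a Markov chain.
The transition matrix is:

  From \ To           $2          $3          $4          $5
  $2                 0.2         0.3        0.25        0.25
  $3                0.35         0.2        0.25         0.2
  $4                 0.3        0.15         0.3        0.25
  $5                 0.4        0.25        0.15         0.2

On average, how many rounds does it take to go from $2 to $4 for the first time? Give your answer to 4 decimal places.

4.3968

Let t(s) be the expected number of rounds to first reach $4 from state s, with t($4) = 0. Conditioning on the first round:
t($2) = 1 + 0.2·t($2) + 0.3·t($3) + 0.25·t($5)
t($3) = 1 + 0.35·t($2) + 0.2·t($3) + 0.2·t($5)
t($5) = 1 + 0.4·t($2) + 0.25·t($3) + 0.2·t($5)
Solving: t($2) = 4.3968, t($3) = 4.3777, t($5) = 4.8164.
Expected rounds from $2 to $4: 4.3968.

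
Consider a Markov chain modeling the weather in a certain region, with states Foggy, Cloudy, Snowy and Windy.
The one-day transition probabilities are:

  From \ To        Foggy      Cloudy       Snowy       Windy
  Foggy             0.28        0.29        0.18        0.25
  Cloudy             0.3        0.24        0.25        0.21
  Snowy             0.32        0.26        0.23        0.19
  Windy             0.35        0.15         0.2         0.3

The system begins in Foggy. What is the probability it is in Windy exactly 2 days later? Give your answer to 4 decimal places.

0.2401

Propagate the distribution vector 2 days from Foggy.
After 0 days: (1.0000, 0.0000, 0.0000, 0.0000)
After 1 day: (0.2800, 0.2900, 0.1800, 0.2500)
After 2 days: (0.3105, 0.2351, 0.2143, 0.2401)
P(in Windy after 2 days) = 0.2401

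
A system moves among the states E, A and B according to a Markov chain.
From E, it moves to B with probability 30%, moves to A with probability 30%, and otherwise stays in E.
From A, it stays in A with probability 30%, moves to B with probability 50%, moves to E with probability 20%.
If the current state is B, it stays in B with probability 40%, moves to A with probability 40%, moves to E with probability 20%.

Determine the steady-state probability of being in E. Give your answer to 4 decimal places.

Let the stationary distribution be π with π = πP and π_1 + π_2 + π_3 = 1.
π_1 = 0.4·π_1 + 0.2·π_2 + 0.2·π_3
π_2 = 0.3·π_1 + 0.3·π_2 + 0.4·π_3
Solving with the normalization constraint gives π = (0.2500, 0.3409, 0.4091).
So the stationary probability of E is 0.2500.

0.2500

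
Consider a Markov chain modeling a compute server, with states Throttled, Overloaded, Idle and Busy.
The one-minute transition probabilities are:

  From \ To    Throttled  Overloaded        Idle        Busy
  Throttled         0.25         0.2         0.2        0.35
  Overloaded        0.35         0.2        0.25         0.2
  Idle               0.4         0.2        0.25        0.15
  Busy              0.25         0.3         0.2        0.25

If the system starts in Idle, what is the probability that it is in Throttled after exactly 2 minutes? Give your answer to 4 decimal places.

0.3075

Propagate the distribution vector 2 minutes from Idle.
After 0 minutes: (0.0000, 0.0000, 1.0000, 0.0000)
After 1 minute: (0.4000, 0.2000, 0.2500, 0.1500)
After 2 minutes: (0.3075, 0.2150, 0.2225, 0.2550)
P(in Throttled after 2 minutes) = 0.3075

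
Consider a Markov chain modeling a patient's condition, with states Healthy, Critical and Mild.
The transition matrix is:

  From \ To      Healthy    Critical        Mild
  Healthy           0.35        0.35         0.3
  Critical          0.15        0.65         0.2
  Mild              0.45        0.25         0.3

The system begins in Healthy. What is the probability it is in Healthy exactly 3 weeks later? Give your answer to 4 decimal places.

0.2915

Propagate the distribution vector 3 weeks from Healthy.
After 0 weeks: (1.0000, 0.0000, 0.0000)
After 1 week: (0.3500, 0.3500, 0.3000)
After 2 weeks: (0.3100, 0.4250, 0.2650)
After 3 weeks: (0.2915, 0.4510, 0.2575)
P(in Healthy after 3 weeks) = 0.2915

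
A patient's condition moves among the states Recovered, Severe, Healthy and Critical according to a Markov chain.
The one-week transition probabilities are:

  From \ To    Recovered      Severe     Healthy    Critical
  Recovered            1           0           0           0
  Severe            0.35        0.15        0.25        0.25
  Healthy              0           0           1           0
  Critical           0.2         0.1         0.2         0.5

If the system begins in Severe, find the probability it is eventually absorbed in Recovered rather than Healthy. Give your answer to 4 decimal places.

0.5625

Let h(s) be the probability of absorption at Recovered starting from transient state s. Then h(Recovered) = 1 and h(Healthy) = 0. By first-step analysis:
h(Severe) = 0.35·1 + 0.15·h(Severe) + 0.25·0 + 0.25·h(Critical)
h(Critical) = 0.2·1 + 0.1·h(Severe) + 0.2·0 + 0.5·h(Critical)
Solving: h(Severe) = 0.5625, h(Critical) = 0.5125.
Starting from Severe, the probability is 0.5625.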